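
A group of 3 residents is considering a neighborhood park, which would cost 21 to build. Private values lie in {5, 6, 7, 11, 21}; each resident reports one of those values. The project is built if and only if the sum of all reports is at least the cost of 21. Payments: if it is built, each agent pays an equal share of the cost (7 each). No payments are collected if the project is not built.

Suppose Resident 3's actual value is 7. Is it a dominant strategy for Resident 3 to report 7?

Check each profile of the others' reports and compare truth against every alternative report.
Others report (5, 5): truth gives 0, best alternative gives 0.
Others report (5, 6): truth gives 0, best alternative gives 0.
Others report (5, 7): truth gives 0, best alternative gives 0.
Others report (5, 11): truth gives 0, best alternative gives 0.
Others report (5, 21): truth gives 0, best alternative gives 0.
Others report (6, 5): truth gives 0, best alternative gives 0.
(Remaining 19 profiles checked similarly; truth is weakly best in each.)
In every case the truthful report is at least as good as any alternative, so it is a dominant strategy.

Yes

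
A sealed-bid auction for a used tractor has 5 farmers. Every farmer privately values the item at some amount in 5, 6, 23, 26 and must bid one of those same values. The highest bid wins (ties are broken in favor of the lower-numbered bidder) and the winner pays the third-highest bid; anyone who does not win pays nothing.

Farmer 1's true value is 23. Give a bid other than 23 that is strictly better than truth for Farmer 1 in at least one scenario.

Suppose Farmer 2 bids 5, Farmer 3 bids 5, Farmer 4 bids 5 and Farmer 5 bids 26.
Bid 23: loses, pays 0, utility 0.
Bid 26: wins, pays 5, utility 23 - 5 = 18.
So bidding 26 beats truth here (18 > 0).

26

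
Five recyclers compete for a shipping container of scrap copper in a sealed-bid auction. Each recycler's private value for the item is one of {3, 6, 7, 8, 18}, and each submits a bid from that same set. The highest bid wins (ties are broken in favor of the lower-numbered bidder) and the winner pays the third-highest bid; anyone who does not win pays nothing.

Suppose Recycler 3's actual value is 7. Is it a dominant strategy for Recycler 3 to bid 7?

Consider the case where Recycler 1 bids 3, Recycler 2 bids 3, Recycler 4 bids 3 and Recycler 5 bids 8.
Truthful bid 7: loses, pays 0, utility 0.
Bid 8 instead: wins, pays 3, utility 7 - 3 = 4.
Since 4 > 0, bidding 8 is strictly better here, so truthful bidding is not dominant.

No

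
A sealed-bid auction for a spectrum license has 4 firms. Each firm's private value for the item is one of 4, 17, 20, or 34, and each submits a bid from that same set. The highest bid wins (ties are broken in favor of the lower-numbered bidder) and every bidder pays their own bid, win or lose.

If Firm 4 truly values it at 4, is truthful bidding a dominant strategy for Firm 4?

Check each profile of the others' bids and compare truth against every alternative bid.
Others bid (4, 4, 20): truth gives -4, best alternative gives -17.
Others bid (4, 4, 34): truth gives -4, best alternative gives -17.
Others bid (4, 17, 20): truth gives -4, best alternative gives -17.
Others bid (4, 17, 34): truth gives -4, best alternative gives -17.
Others bid (4, 20, 4): truth gives -4, best alternative gives -17.
Others bid (4, 20, 17): truth gives -4, best alternative gives -17.
(Remaining 58 profiles checked similarly; truth is weakly best in each.)
In every case the truthful bid is at least as good as any alternative, so it is a dominant strategy.

Yes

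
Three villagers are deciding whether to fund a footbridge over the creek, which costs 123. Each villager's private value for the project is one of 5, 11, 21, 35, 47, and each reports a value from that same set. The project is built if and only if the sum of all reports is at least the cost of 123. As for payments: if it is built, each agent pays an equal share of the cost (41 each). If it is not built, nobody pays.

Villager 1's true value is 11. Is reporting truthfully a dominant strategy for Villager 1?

Yes

Check each profile of the others' reports and compare truth against every alternative report.
Others report (5, 5): truth gives 0, best alternative gives 0.
Others report (5, 11): truth gives 0, best alternative gives 0.
Others report (5, 21): truth gives 0, best alternative gives 0.
Others report (5, 35): truth gives 0, best alternative gives 0.
Others report (5, 47): truth gives 0, best alternative gives 0.
Others report (11, 5): truth gives 0, best alternative gives 0.
(Remaining 19 profiles checked similarly; truth is weakly best in each.)
In every case the truthful report is at least as good as any alternative, so it is a dominant strategy.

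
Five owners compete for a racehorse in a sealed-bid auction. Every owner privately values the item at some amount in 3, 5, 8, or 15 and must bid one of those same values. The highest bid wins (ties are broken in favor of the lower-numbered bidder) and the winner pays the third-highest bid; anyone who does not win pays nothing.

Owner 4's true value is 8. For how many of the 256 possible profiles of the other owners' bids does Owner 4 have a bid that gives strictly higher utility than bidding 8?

32

Others bid (3, 3, 3, 15): truth gives 0; bid 15 gives 5 > 0. Violating.
Others bid (3, 3, 5, 15): truth gives 0; bid 15 gives 3 > 0. Violating.
Others bid (3, 3, 8, 3): truth gives 0; bid 15 gives 5 > 0. Violating.
Others bid (3, 3, 8, 5): truth gives 0; bid 15 gives 3 > 0. Violating.
Others bid (3, 3, 3, 3): truth gives 5; no alternative beats it.
Others bid (3, 3, 3, 5): truth gives 5; no alternative beats it.
(Checking all 256 profiles: 32 have a profitable deviation, 224 do not.)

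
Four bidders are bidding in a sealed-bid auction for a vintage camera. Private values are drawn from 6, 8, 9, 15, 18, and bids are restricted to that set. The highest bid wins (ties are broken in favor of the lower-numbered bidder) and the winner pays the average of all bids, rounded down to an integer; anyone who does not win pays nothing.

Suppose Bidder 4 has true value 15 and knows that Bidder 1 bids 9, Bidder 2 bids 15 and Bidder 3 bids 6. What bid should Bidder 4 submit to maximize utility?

18

Bid 6: loses, pays 0, utility 0.
Bid 8: loses, pays 0, utility 0.
Bid 9: loses, pays 0, utility 0.
Bid 15: loses, pays 0, utility 0.
Bid 18: wins, pays 12, utility 15 - 12 = 3.
The best choice is 18 with utility 3.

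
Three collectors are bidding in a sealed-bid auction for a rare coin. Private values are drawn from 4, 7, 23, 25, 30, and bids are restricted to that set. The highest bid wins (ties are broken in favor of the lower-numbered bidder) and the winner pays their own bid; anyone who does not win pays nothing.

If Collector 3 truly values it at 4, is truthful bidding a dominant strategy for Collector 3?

Yes

Check each profile of the others' bids and compare truth against every alternative bid.
Others bid (4, 4): truth gives 0, best alternative gives -3.
Others bid (4, 7): truth gives 0, best alternative gives 0.
Others bid (4, 23): truth gives 0, best alternative gives 0.
Others bid (4, 25): truth gives 0, best alternative gives 0.
Others bid (4, 30): truth gives 0, best alternative gives 0.
Others bid (7, 4): truth gives 0, best alternative gives 0.
(Remaining 19 profiles checked similarly; truth is weakly best in each.)
In every case the truthful bid is at least as good as any alternative, so it is a dominant strategy.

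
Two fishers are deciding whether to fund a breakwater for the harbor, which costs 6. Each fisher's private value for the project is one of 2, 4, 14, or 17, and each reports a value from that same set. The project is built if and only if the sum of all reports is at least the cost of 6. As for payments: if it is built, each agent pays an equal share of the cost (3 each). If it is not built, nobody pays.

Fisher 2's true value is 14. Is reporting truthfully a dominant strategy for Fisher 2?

Check each profile of the others' reports and compare truth against every alternative report.
Others report (2): truth gives 11, best alternative gives 11.
Others report (4): truth gives 11, best alternative gives 11.
Others report (14): truth gives 11, best alternative gives 11.
Others report (17): truth gives 11, best alternative gives 11.
In every case the truthful report is at least as good as any alternative, so it is a dominant strategy.

Yes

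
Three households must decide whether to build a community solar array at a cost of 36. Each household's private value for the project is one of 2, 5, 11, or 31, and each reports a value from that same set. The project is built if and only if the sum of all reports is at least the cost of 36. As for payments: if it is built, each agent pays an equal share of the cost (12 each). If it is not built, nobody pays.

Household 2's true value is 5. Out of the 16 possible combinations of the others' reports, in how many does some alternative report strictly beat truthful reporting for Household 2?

Others report (2, 31): truth gives -7; report 2 gives 0 > -7. Violating.
Others report (31, 2): truth gives -7; report 2 gives 0 > -7. Violating.
Others report (2, 2): truth gives 0; no alternative beats it.
Others report (2, 5): truth gives 0; no alternative beats it.
(Checking all 16 profiles: 2 have a profitable deviation, 14 do not.)

2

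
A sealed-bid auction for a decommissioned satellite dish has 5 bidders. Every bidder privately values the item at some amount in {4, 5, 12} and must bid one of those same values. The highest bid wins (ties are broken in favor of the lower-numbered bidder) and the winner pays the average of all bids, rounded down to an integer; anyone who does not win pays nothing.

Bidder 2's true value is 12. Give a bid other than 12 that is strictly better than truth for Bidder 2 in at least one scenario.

Suppose Bidder 1 bids 4, Bidder 3 bids 4, Bidder 4 bids 4 and Bidder 5 bids 4.
Bid 12: wins, pays 5, utility 12 - 5 = 7.
Bid 5: wins, pays 4, utility 12 - 4 = 8.
So bidding 5 beats truth here (8 > 7).

5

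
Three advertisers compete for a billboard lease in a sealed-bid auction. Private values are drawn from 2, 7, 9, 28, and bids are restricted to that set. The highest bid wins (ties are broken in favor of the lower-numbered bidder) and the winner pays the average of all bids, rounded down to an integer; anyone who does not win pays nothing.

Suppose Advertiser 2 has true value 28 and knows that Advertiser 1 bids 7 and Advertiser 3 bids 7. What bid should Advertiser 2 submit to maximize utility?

Bid 2: loses, pays 0, utility 0.
Bid 7: loses, pays 0, utility 0.
Bid 9: wins, pays 7, utility 28 - 7 = 21.
Bid 28: wins, pays 14, utility 28 - 14 = 14.
The best choice is 9 with utility 21.

9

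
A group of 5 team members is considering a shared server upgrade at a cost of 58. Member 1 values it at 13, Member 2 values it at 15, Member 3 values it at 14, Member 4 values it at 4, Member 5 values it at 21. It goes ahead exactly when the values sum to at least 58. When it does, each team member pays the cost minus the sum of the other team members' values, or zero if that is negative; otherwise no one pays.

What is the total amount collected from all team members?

Total value 67 ≥ cost 58, so it is built.
Member 1: others sum to 54; max(0, 58 - 54) = 4.
Member 2: others sum to 52; max(0, 58 - 52) = 6.
Member 3: others sum to 53; max(0, 58 - 53) = 5.
Member 4: others sum to 63; max(0, 58 - 63) = 0.
Member 5: others sum to 46; max(0, 58 - 46) = 12.
Total collected = 4 + 6 + 5 + 0 + 12 = 27.

27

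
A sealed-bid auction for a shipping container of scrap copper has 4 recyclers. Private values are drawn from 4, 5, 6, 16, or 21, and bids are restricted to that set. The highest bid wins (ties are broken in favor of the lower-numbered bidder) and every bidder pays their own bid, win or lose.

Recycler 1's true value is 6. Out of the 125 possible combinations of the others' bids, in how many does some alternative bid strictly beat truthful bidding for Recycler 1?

Others bid (4, 4, 4): truth gives 0; bid 4 gives 2 > 0. Violating.
Others bid (4, 4, 5): truth gives 0; bid 5 gives 1 > 0. Violating.
Others bid (4, 4, 16): truth gives -6; bid 4 gives -4 > -6. Violating.
Others bid (4, 4, 21): truth gives -6; bid 4 gives -4 > -6. Violating.
Others bid (4, 4, 6): truth gives 0; no alternative beats it.
Others bid (4, 5, 6): truth gives 0; no alternative beats it.
(Checking all 125 profiles: 106 have a profitable deviation, 19 do not.)

106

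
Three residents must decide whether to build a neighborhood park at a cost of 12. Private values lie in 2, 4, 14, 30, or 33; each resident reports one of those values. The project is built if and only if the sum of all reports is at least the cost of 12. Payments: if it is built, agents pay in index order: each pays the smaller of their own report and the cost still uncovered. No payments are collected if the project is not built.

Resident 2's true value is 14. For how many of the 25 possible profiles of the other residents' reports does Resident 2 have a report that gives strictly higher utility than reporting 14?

Others report (2, 14): truth gives 4; report 2 gives 12 > 4. Violating.
Others report (2, 30): truth gives 4; report 2 gives 12 > 4. Violating.
Others report (2, 33): truth gives 4; report 2 gives 12 > 4. Violating.
Others report (4, 4): truth gives 6; report 4 gives 10 > 6. Violating.
Others report (2, 2): truth gives 4; no alternative beats it.
Others report (2, 4): truth gives 4; no alternative beats it.
(Checking all 25 profiles: 7 have a profitable deviation, 18 do not.)

7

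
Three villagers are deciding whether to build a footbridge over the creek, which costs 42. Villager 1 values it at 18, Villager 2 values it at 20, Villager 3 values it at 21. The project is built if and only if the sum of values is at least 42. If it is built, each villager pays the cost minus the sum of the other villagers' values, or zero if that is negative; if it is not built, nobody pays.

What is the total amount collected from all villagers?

8

Total value 59 ≥ cost 42, so it is built.
Villager 1: others sum to 41; max(0, 42 - 41) = 1.
Villager 2: others sum to 39; max(0, 42 - 39) = 3.
Villager 3: others sum to 38; max(0, 42 - 38) = 4.
Total collected = 1 + 3 + 4 = 8.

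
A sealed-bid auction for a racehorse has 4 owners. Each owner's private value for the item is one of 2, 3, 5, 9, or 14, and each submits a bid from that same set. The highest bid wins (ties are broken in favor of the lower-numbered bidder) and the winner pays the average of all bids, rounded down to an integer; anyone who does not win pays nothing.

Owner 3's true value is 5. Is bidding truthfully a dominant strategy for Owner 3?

Consider the case where Owner 1 bids 2, Owner 2 bids 2 and Owner 4 bids 3.
Truthful bid 5: wins, pays 3, utility 5 - 3 = 2.
Bid 3 instead: wins, pays 2, utility 5 - 2 = 3.
Since 3 > 2, bidding 3 is strictly better here, so truthful bidding is not dominant.

No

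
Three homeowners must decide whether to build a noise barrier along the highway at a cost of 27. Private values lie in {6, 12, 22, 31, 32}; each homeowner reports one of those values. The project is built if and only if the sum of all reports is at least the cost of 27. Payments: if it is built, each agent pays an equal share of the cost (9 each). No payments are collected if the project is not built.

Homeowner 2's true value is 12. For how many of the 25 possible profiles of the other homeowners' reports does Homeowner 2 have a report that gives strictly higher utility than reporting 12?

1

Others report (6, 6): truth gives 0; report 22 gives 3 > 0. Violating.
Others report (6, 12): truth gives 3; no alternative beats it.
Others report (6, 22): truth gives 3; no alternative beats it.
(Checking all 25 profiles: 1 has a profitable deviation, 24 do not.)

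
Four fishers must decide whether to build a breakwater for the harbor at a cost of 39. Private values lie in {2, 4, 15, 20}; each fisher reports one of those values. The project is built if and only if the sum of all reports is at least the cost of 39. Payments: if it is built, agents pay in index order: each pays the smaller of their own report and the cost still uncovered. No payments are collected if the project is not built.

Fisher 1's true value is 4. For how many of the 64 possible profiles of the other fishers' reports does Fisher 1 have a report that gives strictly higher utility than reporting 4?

26

Others report (2, 15, 20): truth gives 0; report 2 gives 2 > 0. Violating.
Others report (2, 20, 15): truth gives 0; report 2 gives 2 > 0. Violating.
Others report (2, 20, 20): truth gives 0; report 2 gives 2 > 0. Violating.
Others report (4, 15, 20): truth gives 0; report 2 gives 2 > 0. Violating.
Others report (2, 2, 2): truth gives 0; no alternative beats it.
Others report (2, 2, 4): truth gives 0; no alternative beats it.
(Checking all 64 profiles: 26 have a profitable deviation, 38 do not.)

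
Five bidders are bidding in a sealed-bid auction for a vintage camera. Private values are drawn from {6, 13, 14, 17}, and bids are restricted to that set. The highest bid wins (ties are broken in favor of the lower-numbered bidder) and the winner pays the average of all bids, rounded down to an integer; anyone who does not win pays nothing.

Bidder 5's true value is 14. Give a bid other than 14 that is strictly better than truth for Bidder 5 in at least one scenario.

17

Suppose Bidder 1 bids 6, Bidder 2 bids 6, Bidder 3 bids 6 and Bidder 4 bids 14.
Bid 14: loses, pays 0, utility 0.
Bid 17: wins, pays 9, utility 14 - 9 = 5.
So bidding 17 beats truth here (5 > 0).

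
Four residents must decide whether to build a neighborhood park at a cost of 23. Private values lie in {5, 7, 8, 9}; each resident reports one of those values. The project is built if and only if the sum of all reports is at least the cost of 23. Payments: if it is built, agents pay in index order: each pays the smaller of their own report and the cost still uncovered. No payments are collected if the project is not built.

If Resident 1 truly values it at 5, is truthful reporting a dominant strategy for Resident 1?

Yes

Check each profile of the others' reports and compare truth against every alternative report.
Others report (5, 5, 7): truth gives 0, best alternative gives -2.
Others report (5, 5, 8): truth gives 0, best alternative gives -2.
Others report (5, 5, 9): truth gives 0, best alternative gives -2.
Others report (5, 7, 5): truth gives 0, best alternative gives -2.
Others report (5, 7, 7): truth gives 0, best alternative gives -2.
Others report (5, 7, 8): truth gives 0, best alternative gives -2.
(Remaining 58 profiles checked similarly; truth is weakly best in each.)
In every case the truthful report is at least as good as any alternative, so it is a dominant strategy.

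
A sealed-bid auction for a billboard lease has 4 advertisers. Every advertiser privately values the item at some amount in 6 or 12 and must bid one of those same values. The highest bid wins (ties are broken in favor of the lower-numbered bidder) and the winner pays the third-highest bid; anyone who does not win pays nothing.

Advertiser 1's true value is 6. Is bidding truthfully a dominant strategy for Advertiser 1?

Check each profile of the others' bids and compare truth against every alternative bid.
Others bid (6, 12, 12): truth gives 0, best alternative gives -6.
Others bid (12, 6, 12): truth gives 0, best alternative gives -6.
Others bid (12, 12, 6): truth gives 0, best alternative gives -6.
Others bid (12, 12, 12): truth gives 0, best alternative gives -6.
Others bid (6, 6, 6): truth gives 0, best alternative gives 0.
Others bid (6, 6, 12): truth gives 0, best alternative gives 0.
(Remaining 2 profiles checked similarly; truth is weakly best in each.)
In every case the truthful bid is at least as good as any alternative, so it is a dominant strategy.

Yes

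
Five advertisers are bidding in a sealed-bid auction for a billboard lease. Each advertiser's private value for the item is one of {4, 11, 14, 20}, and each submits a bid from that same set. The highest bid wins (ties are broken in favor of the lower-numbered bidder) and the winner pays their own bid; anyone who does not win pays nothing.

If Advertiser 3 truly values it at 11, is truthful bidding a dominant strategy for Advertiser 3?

Check each profile of the others' bids and compare truth against every alternative bid.
Others bid (4, 4, 4, 4): truth gives 0, best alternative gives 0.
Others bid (4, 4, 4, 11): truth gives 0, best alternative gives 0.
Others bid (4, 4, 4, 14): truth gives 0, best alternative gives 0.
Others bid (4, 4, 4, 20): truth gives 0, best alternative gives 0.
Others bid (4, 4, 11, 4): truth gives 0, best alternative gives 0.
Others bid (4, 4, 11, 11): truth gives 0, best alternative gives 0.
(Remaining 250 profiles checked similarly; truth is weakly best in each.)
In every case the truthful bid is at least as good as any alternative, so it is a dominant strategy.

Yes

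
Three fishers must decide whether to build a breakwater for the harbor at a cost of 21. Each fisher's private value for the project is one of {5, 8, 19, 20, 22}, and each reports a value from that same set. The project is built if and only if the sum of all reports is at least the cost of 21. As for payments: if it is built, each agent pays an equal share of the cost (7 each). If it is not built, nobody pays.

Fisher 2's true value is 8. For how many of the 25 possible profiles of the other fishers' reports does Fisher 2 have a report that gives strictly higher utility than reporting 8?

1

Others report (5, 5): truth gives 0; report 19 gives 1 > 0. Violating.
Others report (5, 8): truth gives 1; no alternative beats it.
Others report (5, 19): truth gives 1; no alternative beats it.
(Checking all 25 profiles: 1 has a profitable deviation, 24 do not.)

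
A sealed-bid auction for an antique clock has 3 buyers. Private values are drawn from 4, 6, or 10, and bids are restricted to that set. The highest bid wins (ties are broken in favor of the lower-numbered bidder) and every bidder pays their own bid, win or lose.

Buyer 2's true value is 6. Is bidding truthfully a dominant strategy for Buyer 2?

Consider the case where Buyer 1 bids 4 and Buyer 3 bids 10.
Truthful bid 6: loses but pays 6, utility -6.
Bid 4 instead: loses but pays 4, utility -4.
Since -4 > -6, bidding 4 is strictly better here, so truthful bidding is not dominant.

No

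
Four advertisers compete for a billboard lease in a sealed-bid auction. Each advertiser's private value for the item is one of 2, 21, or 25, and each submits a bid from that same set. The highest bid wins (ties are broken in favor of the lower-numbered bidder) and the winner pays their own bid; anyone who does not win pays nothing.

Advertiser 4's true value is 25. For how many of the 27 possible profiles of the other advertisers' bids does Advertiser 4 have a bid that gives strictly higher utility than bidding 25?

1

Others bid (2, 2, 2): truth gives 0; bid 21 gives 4 > 0. Violating.
Others bid (2, 2, 21): truth gives 0; no alternative beats it.
Others bid (2, 2, 25): truth gives 0; no alternative beats it.
(Checking all 27 profiles: 1 has a profitable deviation, 26 do not.)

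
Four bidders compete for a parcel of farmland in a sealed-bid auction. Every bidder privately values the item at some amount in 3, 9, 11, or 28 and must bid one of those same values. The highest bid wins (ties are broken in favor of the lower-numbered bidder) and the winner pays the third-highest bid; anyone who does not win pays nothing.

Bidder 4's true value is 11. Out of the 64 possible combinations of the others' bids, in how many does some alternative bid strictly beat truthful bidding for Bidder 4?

Others bid (3, 3, 11): truth gives 0; bid 28 gives 8 > 0. Violating.
Others bid (3, 9, 11): truth gives 0; bid 28 gives 2 > 0. Violating.
Others bid (3, 11, 3): truth gives 0; bid 28 gives 8 > 0. Violating.
Others bid (3, 11, 9): truth gives 0; bid 28 gives 2 > 0. Violating.
Others bid (3, 3, 3): truth gives 8; no alternative beats it.
Others bid (3, 3, 9): truth gives 8; no alternative beats it.
(Checking all 64 profiles: 12 have a profitable deviation, 52 do not.)

12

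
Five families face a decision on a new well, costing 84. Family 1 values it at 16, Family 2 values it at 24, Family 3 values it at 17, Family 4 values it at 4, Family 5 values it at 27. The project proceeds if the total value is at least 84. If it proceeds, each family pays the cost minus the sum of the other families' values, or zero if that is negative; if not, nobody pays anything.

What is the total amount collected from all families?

Total value 88 ≥ cost 84, so it is built.
Family 1: others sum to 72; max(0, 84 - 72) = 12.
Family 2: others sum to 64; max(0, 84 - 64) = 20.
Family 3: others sum to 71; max(0, 84 - 71) = 13.
Family 4: others sum to 84; max(0, 84 - 84) = 0.
Family 5: others sum to 61; max(0, 84 - 61) = 23.
Total collected = 12 + 20 + 13 + 0 + 23 = 68.

68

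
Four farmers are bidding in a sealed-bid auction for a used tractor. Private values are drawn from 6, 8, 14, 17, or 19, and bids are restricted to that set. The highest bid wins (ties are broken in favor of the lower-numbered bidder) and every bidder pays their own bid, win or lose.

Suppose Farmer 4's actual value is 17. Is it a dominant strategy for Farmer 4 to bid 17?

Consider the case where Farmer 1 bids 6, Farmer 2 bids 6 and Farmer 3 bids 6.
Truthful bid 17: wins, pays 17, utility 17 - 17 = 0.
Bid 8 instead: wins, pays 8, utility 17 - 8 = 9.
Since 9 > 0, bidding 8 is strictly better here, so truthful bidding is not dominant.

No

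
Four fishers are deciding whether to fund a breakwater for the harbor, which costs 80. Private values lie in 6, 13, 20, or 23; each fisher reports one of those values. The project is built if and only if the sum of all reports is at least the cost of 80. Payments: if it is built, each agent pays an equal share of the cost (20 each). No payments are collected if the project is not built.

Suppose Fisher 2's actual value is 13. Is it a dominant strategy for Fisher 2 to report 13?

Consider the case where Fisher 1 reports 23, Fisher 3 reports 23 and Fisher 4 reports 23.
Truthful report 13: project built, pays 20, utility 13 - 20 = -7.
Report 6 instead: project not built, utility 0.
Since 0 > -7, reporting 6 is strictly better here, so truthful reporting is not dominant.

No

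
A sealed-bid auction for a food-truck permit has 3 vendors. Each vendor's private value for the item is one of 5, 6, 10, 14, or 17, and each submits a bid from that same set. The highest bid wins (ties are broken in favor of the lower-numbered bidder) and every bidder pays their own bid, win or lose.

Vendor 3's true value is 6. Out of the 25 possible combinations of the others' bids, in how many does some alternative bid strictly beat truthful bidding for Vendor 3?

Others bid (5, 6): truth gives -6; bid 10 gives -4 > -6. Violating.
Others bid (5, 10): truth gives -6; bid 5 gives -5 > -6. Violating.
Others bid (5, 14): truth gives -6; bid 5 gives -5 > -6. Violating.
Others bid (5, 17): truth gives -6; bid 5 gives -5 > -6. Violating.
Others bid (5, 5): truth gives 0; no alternative beats it.
(Checking all 25 profiles: 24 have a profitable deviation, 1 does not.)

24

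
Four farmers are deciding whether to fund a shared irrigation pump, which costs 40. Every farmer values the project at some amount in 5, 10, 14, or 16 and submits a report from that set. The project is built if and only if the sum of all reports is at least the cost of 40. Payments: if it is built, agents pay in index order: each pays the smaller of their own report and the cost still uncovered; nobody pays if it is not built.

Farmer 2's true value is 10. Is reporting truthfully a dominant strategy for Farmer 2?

Consider the case where Farmer 1 reports 5, Farmer 3 reports 14 and Farmer 4 reports 16.
Truthful report 10: project built, pays 10, utility 10 - 10 = 0.
Report 5 instead: project built, pays 5, utility 10 - 5 = 5.
Since 5 > 0, reporting 5 is strictly better here, so truthful reporting is not dominant.

No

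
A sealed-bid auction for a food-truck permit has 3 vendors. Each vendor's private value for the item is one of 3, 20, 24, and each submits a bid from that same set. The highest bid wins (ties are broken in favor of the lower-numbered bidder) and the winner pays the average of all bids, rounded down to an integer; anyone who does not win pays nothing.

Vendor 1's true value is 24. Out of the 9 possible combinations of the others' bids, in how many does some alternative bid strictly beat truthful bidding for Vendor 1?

Others bid (3, 3): truth gives 14; bid 3 gives 21 > 14. Violating.
Others bid (3, 20): truth gives 9; bid 20 gives 10 > 9. Violating.
Others bid (20, 3): truth gives 9; bid 20 gives 10 > 9. Violating.
Others bid (20, 20): truth gives 3; bid 20 gives 4 > 3. Violating.
Others bid (3, 24): truth gives 7; no alternative beats it.
Others bid (20, 24): truth gives 2; no alternative beats it.
(Checking all 9 profiles: 4 have a profitable deviation, 5 do not.)

4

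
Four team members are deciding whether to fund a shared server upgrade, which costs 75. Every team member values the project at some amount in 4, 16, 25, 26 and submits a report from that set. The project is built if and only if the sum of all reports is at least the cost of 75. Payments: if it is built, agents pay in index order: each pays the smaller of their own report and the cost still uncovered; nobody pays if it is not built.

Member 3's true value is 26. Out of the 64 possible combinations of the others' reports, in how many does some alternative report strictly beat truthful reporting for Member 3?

Others report (4, 25, 25): truth gives 0; report 25 gives 1 > 0. Violating.
Others report (4, 25, 26): truth gives 0; report 25 gives 1 > 0. Violating.
Others report (4, 26, 25): truth gives 0; report 25 gives 1 > 0. Violating.
Others report (4, 26, 26): truth gives 0; report 25 gives 1 > 0. Violating.
Others report (4, 4, 4): truth gives 0; no alternative beats it.
Others report (4, 4, 16): truth gives 0; no alternative beats it.
(Checking all 64 profiles: 34 have a profitable deviation, 30 do not.)

34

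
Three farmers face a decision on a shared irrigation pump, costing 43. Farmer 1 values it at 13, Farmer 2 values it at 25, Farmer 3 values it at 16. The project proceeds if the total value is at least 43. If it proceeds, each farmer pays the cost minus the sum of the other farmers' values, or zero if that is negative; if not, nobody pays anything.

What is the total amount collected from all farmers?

Total value 54 ≥ cost 43, so it is built.
Farmer 1: others sum to 41; max(0, 43 - 41) = 2.
Farmer 2: others sum to 29; max(0, 43 - 29) = 14.
Farmer 3: others sum to 38; max(0, 43 - 38) = 5.
Total collected = 2 + 14 + 5 = 21.

21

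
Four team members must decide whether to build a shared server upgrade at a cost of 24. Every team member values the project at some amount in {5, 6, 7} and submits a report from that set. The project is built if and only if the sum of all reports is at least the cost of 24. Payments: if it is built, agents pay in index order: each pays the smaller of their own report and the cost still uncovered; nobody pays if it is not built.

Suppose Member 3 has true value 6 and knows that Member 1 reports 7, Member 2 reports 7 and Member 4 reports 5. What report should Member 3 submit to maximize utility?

Report 5: project built, pays 5, utility 6 - 5 = 1.
Report 6: project built, pays 6, utility 6 - 6 = 0.
Report 7: project built, pays 7, utility 6 - 7 = -1.
The best choice is 5 with utility 1.

5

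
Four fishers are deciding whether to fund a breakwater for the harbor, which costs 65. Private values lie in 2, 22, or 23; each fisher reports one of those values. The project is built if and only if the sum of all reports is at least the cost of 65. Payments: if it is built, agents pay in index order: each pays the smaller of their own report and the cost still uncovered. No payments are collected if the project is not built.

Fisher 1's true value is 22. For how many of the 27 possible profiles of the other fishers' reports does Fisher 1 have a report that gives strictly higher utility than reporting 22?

8

Others report (22, 22, 22): truth gives 0; report 2 gives 20 > 0. Violating.
Others report (22, 22, 23): truth gives 0; report 2 gives 20 > 0. Violating.
Others report (22, 23, 22): truth gives 0; report 2 gives 20 > 0. Violating.
Others report (22, 23, 23): truth gives 0; report 2 gives 20 > 0. Violating.
Others report (2, 2, 2): truth gives 0; no alternative beats it.
Others report (2, 2, 22): truth gives 0; no alternative beats it.
(Checking all 27 profiles: 8 have a profitable deviation, 19 do not.)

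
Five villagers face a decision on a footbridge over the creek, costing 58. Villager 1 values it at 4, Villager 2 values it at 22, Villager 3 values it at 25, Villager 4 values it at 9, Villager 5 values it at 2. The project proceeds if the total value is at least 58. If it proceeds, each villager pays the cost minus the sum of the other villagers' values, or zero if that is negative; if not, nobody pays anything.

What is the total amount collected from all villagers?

44

Total value 62 ≥ cost 58, so it is built.
Villager 1: others sum to 58; max(0, 58 - 58) = 0.
Villager 2: others sum to 40; max(0, 58 - 40) = 18.
Villager 3: others sum to 37; max(0, 58 - 37) = 21.
Villager 4: others sum to 53; max(0, 58 - 53) = 5.
Villager 5: others sum to 60; max(0, 58 - 60) = 0.
Total collected = 0 + 18 + 21 + 5 + 0 = 44.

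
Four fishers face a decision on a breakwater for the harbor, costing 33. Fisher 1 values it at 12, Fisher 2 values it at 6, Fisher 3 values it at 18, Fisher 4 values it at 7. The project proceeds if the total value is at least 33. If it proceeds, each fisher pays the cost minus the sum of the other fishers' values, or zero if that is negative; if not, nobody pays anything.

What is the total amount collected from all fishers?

Total value 43 ≥ cost 33, so it is built.
Fisher 1: others sum to 31; max(0, 33 - 31) = 2.
Fisher 2: others sum to 37; max(0, 33 - 37) = 0.
Fisher 3: others sum to 25; max(0, 33 - 25) = 8.
Fisher 4: others sum to 36; max(0, 33 - 36) = 0.
Total collected = 2 + 0 + 8 + 0 = 10.

10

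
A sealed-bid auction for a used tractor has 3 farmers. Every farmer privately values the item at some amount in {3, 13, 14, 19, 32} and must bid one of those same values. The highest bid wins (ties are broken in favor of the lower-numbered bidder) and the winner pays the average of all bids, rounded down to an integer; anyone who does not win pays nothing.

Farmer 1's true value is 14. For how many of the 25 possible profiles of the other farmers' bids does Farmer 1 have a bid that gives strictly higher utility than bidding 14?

5

Others bid (3, 3): truth gives 8; bid 3 gives 11 > 8. Violating.
Others bid (3, 13): truth gives 4; bid 13 gives 5 > 4. Violating.
Others bid (3, 19): truth gives 0; bid 19 gives 1 > 0. Violating.
Others bid (13, 3): truth gives 4; bid 13 gives 5 > 4. Violating.
Others bid (3, 14): truth gives 4; no alternative beats it.
Others bid (3, 32): truth gives 0; no alternative beats it.
(Checking all 25 profiles: 5 have a profitable deviation, 20 do not.)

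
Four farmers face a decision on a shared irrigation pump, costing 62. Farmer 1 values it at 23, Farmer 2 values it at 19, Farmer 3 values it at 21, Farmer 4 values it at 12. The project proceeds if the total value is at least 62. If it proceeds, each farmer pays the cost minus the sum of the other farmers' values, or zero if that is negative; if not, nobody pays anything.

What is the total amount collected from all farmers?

Total value 75 ≥ cost 62, so it is built.
Farmer 1: others sum to 52; max(0, 62 - 52) = 10.
Farmer 2: others sum to 56; max(0, 62 - 56) = 6.
Farmer 3: others sum to 54; max(0, 62 - 54) = 8.
Farmer 4: others sum to 63; max(0, 62 - 63) = 0.
Total collected = 10 + 6 + 8 + 0 = 24.

24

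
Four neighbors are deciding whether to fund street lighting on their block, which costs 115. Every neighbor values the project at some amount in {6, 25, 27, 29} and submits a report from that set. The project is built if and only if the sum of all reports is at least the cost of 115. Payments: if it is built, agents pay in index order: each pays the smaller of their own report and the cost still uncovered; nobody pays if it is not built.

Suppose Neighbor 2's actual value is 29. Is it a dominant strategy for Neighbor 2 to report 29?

Check each profile of the others' reports and compare truth against every alternative report.
Others report (6, 6, 6): truth gives 0, best alternative gives 0.
Others report (6, 6, 25): truth gives 0, best alternative gives 0.
Others report (6, 6, 27): truth gives 0, best alternative gives 0.
Others report (6, 6, 29): truth gives 0, best alternative gives 0.
Others report (6, 25, 6): truth gives 0, best alternative gives 0.
Others report (6, 25, 25): truth gives 0, best alternative gives 0.
(Remaining 58 profiles checked similarly; truth is weakly best in each.)
In every case the truthful report is at least as good as any alternative, so it is a dominant strategy.

Yes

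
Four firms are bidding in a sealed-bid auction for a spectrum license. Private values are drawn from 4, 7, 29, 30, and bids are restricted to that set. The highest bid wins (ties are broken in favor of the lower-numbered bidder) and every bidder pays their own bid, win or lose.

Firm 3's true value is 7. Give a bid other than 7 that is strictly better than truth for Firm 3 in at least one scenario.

4

Suppose Firm 1 bids 4, Firm 2 bids 4 and Firm 4 bids 29.
Bid 7: loses but pays 7, utility -7.
Bid 4: loses but pays 4, utility -4.
So bidding 4 beats truth here (-4 > -7).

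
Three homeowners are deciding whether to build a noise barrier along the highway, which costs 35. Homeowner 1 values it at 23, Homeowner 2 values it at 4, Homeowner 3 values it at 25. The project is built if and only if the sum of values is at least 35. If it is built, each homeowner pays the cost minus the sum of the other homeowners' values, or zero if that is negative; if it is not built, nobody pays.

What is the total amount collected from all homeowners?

Total value 52 ≥ cost 35, so it is built.
Homeowner 1: others sum to 29; max(0, 35 - 29) = 6.
Homeowner 2: others sum to 48; max(0, 35 - 48) = 0.
Homeowner 3: others sum to 27; max(0, 35 - 27) = 8.
Total collected = 6 + 0 + 8 = 14.

14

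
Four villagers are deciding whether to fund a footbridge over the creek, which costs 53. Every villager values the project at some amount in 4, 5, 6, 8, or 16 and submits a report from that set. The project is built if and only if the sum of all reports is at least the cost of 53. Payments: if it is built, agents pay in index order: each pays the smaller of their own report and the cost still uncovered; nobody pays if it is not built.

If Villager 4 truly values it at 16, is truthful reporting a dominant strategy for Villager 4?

Yes

Check each profile of the others' reports and compare truth against every alternative report.
Others report (8, 16, 16): truth gives 3, best alternative gives 0.
Others report (16, 8, 16): truth gives 3, best alternative gives 0.
Others report (16, 16, 8): truth gives 3, best alternative gives 0.
Others report (6, 16, 16): truth gives 1, best alternative gives 0.
Others report (16, 6, 16): truth gives 1, best alternative gives 0.
Others report (16, 16, 6): truth gives 1, best alternative gives 0.
(Remaining 119 profiles checked similarly; truth is weakly best in each.)
In every case the truthful report is at least as good as any alternative, so it is a dominant strategy.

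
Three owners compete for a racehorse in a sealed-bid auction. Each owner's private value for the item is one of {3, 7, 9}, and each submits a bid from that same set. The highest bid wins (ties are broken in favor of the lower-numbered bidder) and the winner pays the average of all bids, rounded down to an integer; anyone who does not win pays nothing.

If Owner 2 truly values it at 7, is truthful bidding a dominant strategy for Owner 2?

Consider the case where Owner 1 bids 7 and Owner 3 bids 3.
Truthful bid 7: loses, pays 0, utility 0.
Bid 9 instead: wins, pays 6, utility 7 - 6 = 1.
Since 1 > 0, bidding 9 is strictly better here, so truthful bidding is not dominant.

No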